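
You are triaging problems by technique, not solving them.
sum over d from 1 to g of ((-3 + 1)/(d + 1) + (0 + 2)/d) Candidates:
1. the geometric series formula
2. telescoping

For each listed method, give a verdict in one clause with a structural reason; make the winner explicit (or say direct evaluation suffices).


Technique: telescoping — the generic term is a one-step difference of (0 + 2)/d, so partial sums shortcut to endpoint evaluation.
- the geometric series formula — dividing successive terms gives an index-dependent quantity, not a constant.
- telescoping — yes, a natural case for it.


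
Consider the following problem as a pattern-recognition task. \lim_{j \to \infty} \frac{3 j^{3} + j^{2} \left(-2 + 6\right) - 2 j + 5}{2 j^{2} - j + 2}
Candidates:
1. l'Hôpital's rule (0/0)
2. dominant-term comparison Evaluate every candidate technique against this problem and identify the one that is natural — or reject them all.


Technique: dominant-term comparison — at large j only the top-degree terms survive; compare the leading terms and the limit falls out.
- l'Hôpital's rule (0/0): as a single quotient the expression runs to ∞/∞ at the limit point — an at-infinity form of the rule would apply, though the leading-growth comparison is the direct reading.
- dominant-term comparison: yes, a natural case for it.


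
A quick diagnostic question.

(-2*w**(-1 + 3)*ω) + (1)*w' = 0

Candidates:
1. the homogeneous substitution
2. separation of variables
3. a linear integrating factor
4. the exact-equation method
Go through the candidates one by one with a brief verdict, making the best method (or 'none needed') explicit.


Verdict: separation of variables — solved for the derivative, the right side splits multiplicatively into a function of each variable alone — divide and integrate each side.
- the homogeneous substitution — rescaling both variables together changes the slope, so no ratio substitution collapses it.
- separation of variables — a fit — the right tool for this form.
- a linear integrating factor: the unknown enters nonlinearly (through a power, a denominator, or a transcendental function), which the linear integrating-factor recipe cannot absorb as-is — any repair would come from a preliminary substitution, not the factor.
- the exact-equation method — exactness fails on the nose — the mixed partials do not match.


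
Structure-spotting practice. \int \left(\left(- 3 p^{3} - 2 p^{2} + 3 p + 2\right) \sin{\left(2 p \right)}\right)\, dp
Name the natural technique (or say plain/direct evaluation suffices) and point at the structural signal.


Best approach: integration by parts — differentiate - 3 p^{3} - 2 p^{2} + 3 p + 2, integrate \sin{\left(2 p \right)}: each pass lowers the polynomial degree, so parts terminates.


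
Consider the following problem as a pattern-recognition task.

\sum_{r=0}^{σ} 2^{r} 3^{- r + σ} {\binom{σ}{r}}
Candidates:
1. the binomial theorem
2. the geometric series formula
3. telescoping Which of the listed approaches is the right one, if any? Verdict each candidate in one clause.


Technique: the binomial theorem — terms weighting {\binom{σ}{r}} against matched powers of 2 and 3 reassemble into (2 + 3)^σ by the binomial theorem.
- the binomial theorem — applies; the problem has the shape this method handles.
- the geometric series formula: the ratio of consecutive terms depends on the index.
- telescoping: in the displayed form, no term reappears at a neighboring index to cancel against.


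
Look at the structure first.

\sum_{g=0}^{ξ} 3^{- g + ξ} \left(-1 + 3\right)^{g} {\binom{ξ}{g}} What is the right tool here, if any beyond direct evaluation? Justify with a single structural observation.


Diagnosis: the binomial theorem — the binomial coefficients weight matched powers of (-1 + 3) and 3, which is exactly the expansion of a binomial power.


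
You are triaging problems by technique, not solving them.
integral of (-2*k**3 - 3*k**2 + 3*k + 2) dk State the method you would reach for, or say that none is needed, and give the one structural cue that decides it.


Method: no special technique — the integrand is a sum of constant multiples of powers of k — integrate term by term.


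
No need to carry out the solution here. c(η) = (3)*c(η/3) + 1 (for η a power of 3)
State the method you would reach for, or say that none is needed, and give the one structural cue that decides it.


Technique: the master substitution — a divide-and-conquer shape: argument η/3, so change variables with η = 3^m and solve the linear version.


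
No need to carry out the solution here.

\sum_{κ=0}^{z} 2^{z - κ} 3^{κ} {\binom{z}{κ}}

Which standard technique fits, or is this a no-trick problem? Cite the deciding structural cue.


Method: the binomial theorem — terms weighting {\binom{z}{κ}} against matched powers of 3 and 2 reassemble into (3 + 2)^z by the binomial theorem.


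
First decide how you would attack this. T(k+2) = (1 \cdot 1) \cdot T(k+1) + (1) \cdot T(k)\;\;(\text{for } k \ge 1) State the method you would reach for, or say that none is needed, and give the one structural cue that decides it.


Technique: the characteristic-root method — this is the constant-coefficient homogeneous case — the whole solution in k reduces to a polynomial's roots.


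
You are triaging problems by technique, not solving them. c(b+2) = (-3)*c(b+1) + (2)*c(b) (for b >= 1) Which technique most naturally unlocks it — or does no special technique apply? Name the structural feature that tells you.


Method: the characteristic-root method — because shifting b leaves the equation's coefficients unchanged, exponential trials reduce it to algebra.


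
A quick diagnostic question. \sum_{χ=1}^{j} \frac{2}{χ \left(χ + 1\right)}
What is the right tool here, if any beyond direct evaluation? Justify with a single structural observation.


Diagnosis: telescoping — \frac{2}{χ \left(χ + 1\right)} decomposes into shift-paired simple fractions; the series telescopes to finitely many boundary pieces.


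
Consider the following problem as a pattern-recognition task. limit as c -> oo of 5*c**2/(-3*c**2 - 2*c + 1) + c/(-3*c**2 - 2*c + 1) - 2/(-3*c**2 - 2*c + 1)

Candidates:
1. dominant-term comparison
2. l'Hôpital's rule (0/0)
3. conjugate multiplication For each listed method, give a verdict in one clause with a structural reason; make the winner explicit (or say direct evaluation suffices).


Diagnosis: dominant-term comparison — growth-rate triage: the leading powers of c decide the limit, everything else is noise.
- dominant-term comparison: applies; the problem has the shape this method handles.
- l'Hôpital's rule (0/0) — viewed as a single quotient this runs to ∞/∞, not the 0/0 clash this candidate addresses; an at-infinity variant of the rule would resolve it, but comparing leading growth reads the answer without differentiating.
- conjugate multiplication: there is no infinity-minus-infinity radical difference to rationalize.


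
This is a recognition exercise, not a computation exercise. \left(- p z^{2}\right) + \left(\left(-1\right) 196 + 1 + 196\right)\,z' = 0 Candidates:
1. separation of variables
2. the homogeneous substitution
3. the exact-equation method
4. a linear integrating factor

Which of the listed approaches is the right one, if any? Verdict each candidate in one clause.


Technique: separation of variables — separating collects all z-dependence with the derivative and leaves all p-dependence opposite: variables separate.
- separation of variables: applicable, and directly so.
- the homogeneous substitution: rescaling both variables together changes the slope, so no ratio substitution collapses it.
- the exact-equation method — the mixed partial derivatives differ, so the left side is not a total differential.
- a linear integrating factor: a nonlinear term in the unknown puts this outside the integrating-factor template.


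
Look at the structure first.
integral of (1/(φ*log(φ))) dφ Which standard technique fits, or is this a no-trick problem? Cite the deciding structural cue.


Best approach: u-substitution — collected, the integrand has one factor that is, up to a constant, the derivative of an inner expression the rest depends on — substitute for that inner expression.


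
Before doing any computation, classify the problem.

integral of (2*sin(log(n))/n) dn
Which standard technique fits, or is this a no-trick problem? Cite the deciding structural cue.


Best approach: u-substitution — everything non-trivial happens through the inner expression log(n), and its derivative accounts for the remaining factor up to a constant, so set u = log(n).


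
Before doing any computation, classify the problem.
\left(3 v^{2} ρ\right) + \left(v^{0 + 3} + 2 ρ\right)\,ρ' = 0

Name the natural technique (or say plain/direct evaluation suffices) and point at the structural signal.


Diagnosis: the exact-equation method — equality of cross partials is the green light — assemble the potential function term by term.


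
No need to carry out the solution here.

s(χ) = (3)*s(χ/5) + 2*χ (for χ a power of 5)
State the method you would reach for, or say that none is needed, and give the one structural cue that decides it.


Technique: the master substitution — the argument shrinks by the factor 5, so measure the index on a logarithmic scale and the recursion becomes a shift.


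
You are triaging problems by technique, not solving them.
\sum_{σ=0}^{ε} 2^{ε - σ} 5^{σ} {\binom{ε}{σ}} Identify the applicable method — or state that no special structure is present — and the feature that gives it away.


Verdict: the binomial theorem — {\binom{ε}{σ}} weighting matched powers of 5 and 2 is the expanded form of (5 + 2)^ε — fold it back up.


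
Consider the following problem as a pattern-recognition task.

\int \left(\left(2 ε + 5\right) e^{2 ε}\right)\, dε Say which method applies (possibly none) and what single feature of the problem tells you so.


Diagnosis: integration by parts — a polynomial 2 ε + 5 against the kernel e^{2 ε} is the signature bounded-ladder case for integration by parts.


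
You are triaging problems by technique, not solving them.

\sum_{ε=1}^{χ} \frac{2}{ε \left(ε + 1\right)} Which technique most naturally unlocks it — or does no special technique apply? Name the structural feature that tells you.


Best approach: telescoping — \frac{2}{ε \left(ε + 1\right)} is a collapsed telescope: expand it into simple fractions to see the cancellation.


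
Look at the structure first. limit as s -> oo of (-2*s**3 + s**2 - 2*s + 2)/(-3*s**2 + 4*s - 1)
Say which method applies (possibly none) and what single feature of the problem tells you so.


Method: dominant-term comparison — divide through by the highest power of s; every lower-order term dies and the dominant terms decide the limit. l'Hôpital's at-infinity variant applies to the expression viewed as a single quotient; the leading-term comparison is the direct route.


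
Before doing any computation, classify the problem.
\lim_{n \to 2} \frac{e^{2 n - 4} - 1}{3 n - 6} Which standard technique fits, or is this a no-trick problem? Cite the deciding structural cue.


Diagnosis: l'Hôpital's rule (0/0) — substituting 2 gives 0 over 0; differentiate top and bottom once and re-evaluate. The standard small-argument limits would also carry it; the rule is the systematic route.


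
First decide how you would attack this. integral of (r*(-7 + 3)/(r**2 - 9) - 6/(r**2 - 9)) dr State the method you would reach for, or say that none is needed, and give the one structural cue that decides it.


Diagnosis: partial fractions — rational integrand, reducible denominator r**2 - 9: decompose first, integrate second.


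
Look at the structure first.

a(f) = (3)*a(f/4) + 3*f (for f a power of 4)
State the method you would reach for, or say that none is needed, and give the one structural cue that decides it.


Technique: the master substitution — the index is divided (f/4), not shifted — substitute f = 4^m to straighten it into a shift recurrence.


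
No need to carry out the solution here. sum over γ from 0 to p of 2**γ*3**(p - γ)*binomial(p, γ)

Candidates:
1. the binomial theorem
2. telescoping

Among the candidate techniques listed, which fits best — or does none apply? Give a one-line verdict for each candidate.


Verdict: the binomial theorem — binomial(p, γ) weighting matched powers of 2 and 3 is the expanded form of (2 + 3)^p — fold it back up.
- the binomial theorem: yes, a natural case for it.
- telescoping — the terms as presented offer no neighboring cancellation — a telescoping rewrite may exist, but the displayed structure does not hand one over.


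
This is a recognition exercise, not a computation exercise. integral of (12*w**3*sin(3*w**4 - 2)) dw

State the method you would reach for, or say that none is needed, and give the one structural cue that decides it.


Verdict: u-substitution — spotting that 12*w**3 is a constant multiple of the derivative of 3*w**4 - 2 is the key observation — substitute u = 3*w**4 - 2 and the integral becomes one-dimensional in u.


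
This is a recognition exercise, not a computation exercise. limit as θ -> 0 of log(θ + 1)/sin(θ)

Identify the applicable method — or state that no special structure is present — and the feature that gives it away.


Best approach: l'Hôpital's rule (0/0) — substituting 0 gives 0 over 0; differentiate top and bottom once and re-evaluate. Expanding numerator and denominator to first order gives the same value — the rule automates exactly that.


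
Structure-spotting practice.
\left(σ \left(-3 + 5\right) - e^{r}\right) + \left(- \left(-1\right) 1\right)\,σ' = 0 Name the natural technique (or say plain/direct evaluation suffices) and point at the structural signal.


Verdict: a linear integrating factor — arrange it as σ' + (-3 + 5)·σ = (the forcing term) and the integrating factor does the rest.


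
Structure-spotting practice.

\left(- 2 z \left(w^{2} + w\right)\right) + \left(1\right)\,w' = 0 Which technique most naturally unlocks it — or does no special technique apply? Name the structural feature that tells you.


Diagnosis: separation of variables — all dependence on the two variables factors apart, the defining separable shape. This doubles as a Bernoulli equation in the unknown as written; dividing and integrating works on it directly.


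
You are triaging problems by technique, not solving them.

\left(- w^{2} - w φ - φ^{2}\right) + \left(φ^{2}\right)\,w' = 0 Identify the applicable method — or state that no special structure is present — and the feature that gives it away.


Best approach: the homogeneous substitution — solved for the derivative, the right side is unchanged under scaling φ and w together — it depends only on the ratio w/φ, so substitute a single ratio variable.


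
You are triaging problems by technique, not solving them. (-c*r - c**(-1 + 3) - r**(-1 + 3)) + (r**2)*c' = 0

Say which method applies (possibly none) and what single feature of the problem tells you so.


Verdict: the homogeneous substitution — the slope is degree-zero homogeneous: the ratio substitution v = c/r collapses it.


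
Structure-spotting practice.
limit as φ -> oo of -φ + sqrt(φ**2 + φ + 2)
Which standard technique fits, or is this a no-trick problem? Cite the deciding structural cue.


Method: conjugate multiplication — turning the difference into a conjugate-rationalized ratio makes the limit readable.


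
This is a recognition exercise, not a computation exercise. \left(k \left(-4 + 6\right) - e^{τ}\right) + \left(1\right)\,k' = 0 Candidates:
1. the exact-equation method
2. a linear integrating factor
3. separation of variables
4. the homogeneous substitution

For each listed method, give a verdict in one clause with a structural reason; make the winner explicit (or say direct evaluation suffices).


Best approach: a linear integrating factor — k appears only to the first power with coefficient (-4 + 6) — the classic integrating-factor setup.
- the exact-equation method: exactness fails on the nose — the mixed partials do not match.
- a linear integrating factor: yes — fits the structure here.
- separation of variables: the two dependences are entangled, not a clean product of one-variable pieces.
- the homogeneous substitution: the ratio of the variables does not determine the slope.


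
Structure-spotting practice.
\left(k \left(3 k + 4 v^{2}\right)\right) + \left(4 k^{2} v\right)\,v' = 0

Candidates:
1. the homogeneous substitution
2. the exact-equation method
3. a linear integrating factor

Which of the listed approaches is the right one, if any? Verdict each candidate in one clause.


Method: the exact-equation method — because the two cross partials coincide, the form is conservative as written — recover its potential in (k, v).
- the homogeneous substitution — solved for the derivative, the right side changes under joint scaling of the two variables.
- the exact-equation method — applicable, and directly so.
- a linear integrating factor: the unknown enters nonlinearly (through a power, a denominator, or a transcendental function), which the linear integrating-factor recipe cannot absorb as-is — any repair would come from a preliminary substitution, not the factor.


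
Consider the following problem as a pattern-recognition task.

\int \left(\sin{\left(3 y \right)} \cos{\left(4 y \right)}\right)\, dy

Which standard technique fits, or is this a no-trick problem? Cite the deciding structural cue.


Verdict: a trigonometric identity — two sinusoids at different rates multiply in \sin{\left(3 y \right)} \cos{\left(4 y \right)}; the product-to-sum identity uncouples them.


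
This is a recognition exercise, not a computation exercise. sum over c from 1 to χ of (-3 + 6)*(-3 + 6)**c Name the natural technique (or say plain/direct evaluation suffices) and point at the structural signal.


Technique: the geometric series formula — consecutive terms stand in a fixed index-free ratio — the geometric sum formula closes it.


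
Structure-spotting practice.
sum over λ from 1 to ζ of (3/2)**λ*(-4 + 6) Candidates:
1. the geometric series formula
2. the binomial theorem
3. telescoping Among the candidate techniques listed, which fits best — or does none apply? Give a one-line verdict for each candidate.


Technique: the geometric series formula — the ratio of consecutive terms is the constant 3/2, independent of the index — a geometric sum.
- the geometric series formula: yes — fits the structure here.
- the binomial theorem: no binomial coefficients pair with matched powers.
- telescoping: neither a shifted-difference shape nor integer-spaced poles are present.


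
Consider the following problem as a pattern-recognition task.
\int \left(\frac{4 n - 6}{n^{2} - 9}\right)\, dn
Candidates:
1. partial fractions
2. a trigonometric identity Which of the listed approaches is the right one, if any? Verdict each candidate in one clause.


Technique: partial fractions — with n^{2} - 9 factorable and the degree on top strictly smaller, simple-fraction decomposition is immediate.
- partial fractions — a fit — the right tool for this form.
- a trigonometric identity: with no trigonometric functions present, identity rewriting has no target.


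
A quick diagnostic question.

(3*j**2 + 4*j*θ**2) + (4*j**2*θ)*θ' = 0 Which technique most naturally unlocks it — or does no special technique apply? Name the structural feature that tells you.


Technique: the exact-equation method — equality of cross partials is the green light — assemble the potential function term by term.


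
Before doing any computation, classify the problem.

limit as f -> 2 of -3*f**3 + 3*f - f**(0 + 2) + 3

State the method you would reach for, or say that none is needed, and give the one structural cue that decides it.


Diagnosis: no special technique — no zero denominators, no indeterminate clash at 2 — substitute and read off the value.


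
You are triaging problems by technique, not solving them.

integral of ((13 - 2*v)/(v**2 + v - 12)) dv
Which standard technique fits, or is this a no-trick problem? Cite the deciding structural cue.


Technique: partial fractions — v**2 + v - 12 splits into linear pieces, so the quotient is a sum of simple fractions — decompose before integrating.


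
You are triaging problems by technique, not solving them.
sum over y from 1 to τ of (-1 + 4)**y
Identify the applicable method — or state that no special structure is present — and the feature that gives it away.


Verdict: the geometric series formula — consecutive terms stand in a fixed index-free ratio — the geometric sum formula closes it.


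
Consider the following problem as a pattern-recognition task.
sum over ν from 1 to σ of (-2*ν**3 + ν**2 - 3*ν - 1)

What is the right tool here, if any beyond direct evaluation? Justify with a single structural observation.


Technique: no special technique — no cancellation, no constant ratio, no binomial weights — just polynomial terms summed directly.


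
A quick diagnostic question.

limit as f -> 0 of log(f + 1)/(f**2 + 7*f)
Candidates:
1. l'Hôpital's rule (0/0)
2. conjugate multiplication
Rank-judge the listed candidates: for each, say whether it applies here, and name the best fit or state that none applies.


Best approach: l'Hôpital's rule (0/0) — plug in 0: top and bottom both hit zero, so differentiate each and retry. A local series expansion at the point resolves it as well; the rule is the packaged version of that step.
- l'Hôpital's rule (0/0) — applicable, and directly so.
- conjugate multiplication — there is no infinity-minus-infinity radical difference to rationalize.


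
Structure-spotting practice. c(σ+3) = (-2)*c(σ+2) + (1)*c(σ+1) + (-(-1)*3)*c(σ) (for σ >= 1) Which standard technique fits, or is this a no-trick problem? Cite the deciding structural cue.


Diagnosis: the characteristic-root method — shift-invariance with fixed coefficients calls for exponential trials; the characteristic polynomial finds every r^σ.


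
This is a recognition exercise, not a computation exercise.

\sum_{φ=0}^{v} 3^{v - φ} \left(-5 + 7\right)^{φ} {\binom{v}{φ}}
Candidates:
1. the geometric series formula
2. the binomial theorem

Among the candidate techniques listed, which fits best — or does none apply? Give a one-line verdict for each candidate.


Best approach: the binomial theorem — {\binom{v}{φ}} weighting matched powers of (-5 + 7) and 3 is the expanded form of ((-5 + 7) + 3)^v — fold it back up.
- the geometric series formula — the ratio of consecutive terms depends on the index.
- the binomial theorem — applies; the problem has the shape this method handles.


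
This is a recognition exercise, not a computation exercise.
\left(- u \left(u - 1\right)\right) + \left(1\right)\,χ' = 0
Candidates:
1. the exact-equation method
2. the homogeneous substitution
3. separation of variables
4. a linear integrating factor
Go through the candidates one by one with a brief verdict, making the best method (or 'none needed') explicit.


Best approach: no special technique — the slope is a pure function of u; integrate both sides and be done.
- the exact-equation method: no dependence on the unknown anywhere: exactness is a label without content here.
- the homogeneous substitution — the ratio of the variables does not determine the slope.
- separation of variables: separation is only trivially available — with the unknown absent from the slope this is a direct integration, not a separation problem.
- a linear integrating factor: the linear template holds only trivially here (the unknown is absent, so the coefficient is zero) — the method is not the natural label.


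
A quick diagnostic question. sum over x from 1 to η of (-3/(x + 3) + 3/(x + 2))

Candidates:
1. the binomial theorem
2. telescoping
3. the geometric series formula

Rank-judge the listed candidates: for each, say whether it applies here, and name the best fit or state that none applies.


Best approach: telescoping — consecutive terms evaluate one function at adjacent indices (3/(x + 2) is its current value): one term's tail is the next term's head, so the chain collapses.
- the binomial theorem: no binomial coefficients pair with matched powers.
- telescoping — applies; the problem has the shape this method handles.
- the geometric series formula — the ratio of consecutive terms depends on the index.


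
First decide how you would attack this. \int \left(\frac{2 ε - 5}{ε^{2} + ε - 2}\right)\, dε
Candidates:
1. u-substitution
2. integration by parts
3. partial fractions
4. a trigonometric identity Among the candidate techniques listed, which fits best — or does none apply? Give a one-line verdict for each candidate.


Verdict: partial fractions — the factorization of ε^{2} + ε - 2 is the whole battle; after it, each term is a table integral.
- u-substitution — no subexpression of the integrand pairs with its own derivative as a factor — individual terms may offer their own substitutions, but any change of variable covering the whole integral would have to be constructed from outside the expression.
- integration by parts — there is no nonconstant-polynomial-times-kernel split with an exp, sine, cosine (degree-1 argument), or logarithm partner.
- partial fractions — yes — fits the structure here.
- a trigonometric identity — with no trigonometric functions present, identity rewriting has no target.


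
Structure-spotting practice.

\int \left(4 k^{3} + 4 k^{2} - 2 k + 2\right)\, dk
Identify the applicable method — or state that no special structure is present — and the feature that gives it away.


Technique: no special technique — nothing composite, nothing rational, nothing trigonometric — each constant-multiple power of k integrates by the power rule alone.


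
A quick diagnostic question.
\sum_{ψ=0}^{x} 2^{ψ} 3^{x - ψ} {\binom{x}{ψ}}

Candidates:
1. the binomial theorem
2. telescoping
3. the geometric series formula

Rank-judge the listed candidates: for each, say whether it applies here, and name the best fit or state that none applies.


Verdict: the binomial theorem — terms weighting {\binom{x}{ψ}} against matched powers of 2 and 3 reassemble into (2 + 3)^x by the binomial theorem.
- the binomial theorem — applicable, and directly so.
- telescoping: computed from the summand as displayed, the partial sums build up without the pairwise collapse telescoping exploits.
- the geometric series formula: no single multiplier carries one term to the next throughout the sum.


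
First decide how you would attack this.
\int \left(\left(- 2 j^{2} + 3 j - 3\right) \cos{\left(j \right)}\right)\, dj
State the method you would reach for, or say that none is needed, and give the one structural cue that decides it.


Best approach: integration by parts — differentiate - 2 j^{2} + 3 j - 3, integrate \cos{\left(j \right)}: each pass lowers the polynomial degree, so parts terminates.


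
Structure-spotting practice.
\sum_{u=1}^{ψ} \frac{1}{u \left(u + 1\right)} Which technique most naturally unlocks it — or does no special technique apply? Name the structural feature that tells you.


Verdict: telescoping — after splitting \frac{1}{u \left(u + 1\right)} into partial fractions, the pieces are shifted copies of one function and cancel telescopically.


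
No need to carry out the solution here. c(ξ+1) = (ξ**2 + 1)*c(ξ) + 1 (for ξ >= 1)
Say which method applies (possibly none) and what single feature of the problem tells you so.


Method: a summation factor — rescale the sequence by the product of the weights ξ**2 + 1 so far — the recurrence collapses to a plain running sum.


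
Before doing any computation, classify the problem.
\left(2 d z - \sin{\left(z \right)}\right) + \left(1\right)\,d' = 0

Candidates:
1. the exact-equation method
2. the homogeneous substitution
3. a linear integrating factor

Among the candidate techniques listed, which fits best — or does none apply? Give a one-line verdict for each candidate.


Method: a linear integrating factor — linear in the unknown with genuine forcing: multiply through by the exponential of the integrated coefficient and the left side closes into one derivative.
- the exact-equation method: the mixed-partials test fails on this split — it is not an exact differential as presented.
- the homogeneous substitution: the slope changes under joint rescaling, failing the degree-zero test.
- a linear integrating factor — yes, a natural case for it.


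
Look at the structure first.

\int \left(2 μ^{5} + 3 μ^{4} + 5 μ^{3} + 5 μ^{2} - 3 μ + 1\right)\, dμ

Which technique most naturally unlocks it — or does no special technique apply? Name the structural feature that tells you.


Best approach: no special technique — every term is a constant multiple of a power of μ; term-wise power-rule integration needs no preliminary transformation.


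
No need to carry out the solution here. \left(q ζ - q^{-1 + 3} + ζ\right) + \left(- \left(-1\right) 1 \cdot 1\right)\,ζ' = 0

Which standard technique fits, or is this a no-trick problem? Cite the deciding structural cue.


Verdict: a linear integrating factor — linear in the unknown with genuine forcing: multiply through by the exponential of the integrated coefficient and the left side closes into one derivative.


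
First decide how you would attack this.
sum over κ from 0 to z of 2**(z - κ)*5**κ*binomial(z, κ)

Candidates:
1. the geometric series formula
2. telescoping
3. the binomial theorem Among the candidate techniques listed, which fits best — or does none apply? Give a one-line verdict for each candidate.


Technique: the binomial theorem — the summand is term κ of a binomial expansion in 5 and 2; the whole sum is a single power.
- the geometric series formula — the term-to-term ratio drifts with the index — the one thing the geometric formula cannot absorb.
- telescoping: the terms as presented offer no neighboring cancellation — a telescoping rewrite may exist, but the displayed structure does not hand one over.
- the binomial theorem — applies; the problem has the shape this method handles.


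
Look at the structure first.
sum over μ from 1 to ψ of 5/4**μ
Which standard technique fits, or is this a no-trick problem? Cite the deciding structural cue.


Technique: the geometric series formula — consecutive terms stand in a fixed index-free ratio — the geometric sum formula closes it.


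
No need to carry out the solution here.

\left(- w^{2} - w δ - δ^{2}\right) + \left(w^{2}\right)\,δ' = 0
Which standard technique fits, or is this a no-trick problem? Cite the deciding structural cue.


Best approach: the homogeneous substitution — the slope's numerator and denominator have matching total degree, so it depends only on δ/w and the ratio substitution collapses it.


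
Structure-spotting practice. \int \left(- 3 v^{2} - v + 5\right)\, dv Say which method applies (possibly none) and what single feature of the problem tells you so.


Diagnosis: no special technique — nothing composite, nothing rational, nothing trigonometric — each constant-multiple power of v integrates by the power rule alone.


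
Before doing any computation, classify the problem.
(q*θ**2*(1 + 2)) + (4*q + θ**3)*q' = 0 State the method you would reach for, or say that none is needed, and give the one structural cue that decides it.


Best approach: the exact-equation method — because the two cross partials coincide, the form is conservative as written — recover its potential in (θ, q).


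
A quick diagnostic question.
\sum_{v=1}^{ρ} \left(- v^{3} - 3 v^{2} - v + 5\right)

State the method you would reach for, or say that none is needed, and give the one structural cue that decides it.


Method: no special technique — nothing telescopes and nothing is geometric; polynomial terms in v sum term by term.


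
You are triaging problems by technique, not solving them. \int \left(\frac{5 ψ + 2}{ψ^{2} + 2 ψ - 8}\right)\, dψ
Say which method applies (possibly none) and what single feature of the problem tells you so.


Best approach: partial fractions — a proper rational integrand over the factorable ψ^{2} + 2 ψ - 8: partial fractions reduce it to elementary pieces.


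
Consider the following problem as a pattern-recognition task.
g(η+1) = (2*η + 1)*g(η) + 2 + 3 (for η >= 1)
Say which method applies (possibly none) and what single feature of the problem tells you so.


Best approach: a summation factor — it is first-order linear but the coefficient 2*η + 1 depends on the index, so multiply through by a summation factor to telescope it.


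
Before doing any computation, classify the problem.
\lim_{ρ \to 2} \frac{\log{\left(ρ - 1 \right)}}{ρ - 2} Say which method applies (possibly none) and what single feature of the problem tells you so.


Best approach: l'Hôpital's rule (0/0) — numerator and denominator both vanish at 2 — a genuine 0/0 form, which is exactly when l'Hôpital applies. One could equally expand both pieces locally and compare leading terms; the rule does that in one stroke.


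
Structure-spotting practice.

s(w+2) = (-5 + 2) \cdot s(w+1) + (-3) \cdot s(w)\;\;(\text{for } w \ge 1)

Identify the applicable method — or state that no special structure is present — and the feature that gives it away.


Best approach: the characteristic-root method — the recurrence is linear and homogeneous with constant coefficients, so the ansatz r^w turns it into a polynomial equation for r.


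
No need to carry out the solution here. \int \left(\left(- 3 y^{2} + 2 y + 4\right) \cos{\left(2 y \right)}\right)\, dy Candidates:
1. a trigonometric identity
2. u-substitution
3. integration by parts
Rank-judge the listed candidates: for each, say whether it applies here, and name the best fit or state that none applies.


Technique: integration by parts — differentiate - 3 y^{2} + 2 y + 4, integrate \cos{\left(2 y \right)}: each pass lowers the polynomial degree, so parts terminates.
- a trigonometric identity: no identity rewrites this into an easier trigonometric form.
- u-substitution: no subexpression of the integrand pairs with its own derivative as a factor — individual terms may offer their own substitutions, but any change of variable covering the whole integral would have to be constructed from outside the expression.
- integration by parts: applicable, and directly so.


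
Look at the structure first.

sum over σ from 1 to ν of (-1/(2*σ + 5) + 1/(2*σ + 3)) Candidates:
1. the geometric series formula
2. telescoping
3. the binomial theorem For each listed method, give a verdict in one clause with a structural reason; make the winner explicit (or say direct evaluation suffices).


Method: telescoping — consecutive terms evaluate one function at adjacent indices (1/(2*σ + 3) is its current value): one term's tail is the next term's head, so the chain collapses.
- the geometric series formula — dividing successive terms gives an index-dependent quantity, not a constant.
- telescoping — yes — fits the structure here.
- the binomial theorem: there is no sum-raised-to-a-power identity hiding in these terms.


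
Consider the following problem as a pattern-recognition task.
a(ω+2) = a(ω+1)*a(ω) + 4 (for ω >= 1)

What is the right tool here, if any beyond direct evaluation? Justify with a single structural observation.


Diagnosis: no special technique — this one you iterate or analyze qualitatively: the nonlinearity defeats linear solution methods.


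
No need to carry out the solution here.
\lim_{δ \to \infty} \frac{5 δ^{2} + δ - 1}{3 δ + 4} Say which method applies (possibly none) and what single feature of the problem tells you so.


Method: dominant-term comparison — divide by the highest power of δ present: lower-order terms vanish and the dominant ratio remains. As a single quotient, the ∞/∞ shape would yield to repeated differentiation as well — the growth comparison gets there in one look.


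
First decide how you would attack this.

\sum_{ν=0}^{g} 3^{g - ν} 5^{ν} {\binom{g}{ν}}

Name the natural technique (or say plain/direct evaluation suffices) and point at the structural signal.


Method: the binomial theorem — terms weighting {\binom{g}{ν}} against matched powers of 5 and 3 reassemble into (5 + 3)^g by the binomial theorem.


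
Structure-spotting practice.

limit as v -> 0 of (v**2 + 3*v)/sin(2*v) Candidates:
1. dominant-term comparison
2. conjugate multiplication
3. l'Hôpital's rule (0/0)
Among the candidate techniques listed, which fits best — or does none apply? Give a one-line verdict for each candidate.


Verdict: l'Hôpital's rule (0/0) — both numerator and denominator vanish at 0: the genuine 0/0 indeterminate that l'Hôpital exists for. Known elementary limits would finish this too — the rule just bypasses the case analysis.
- dominant-term comparison — this limit is not decided by comparing polynomial growth at infinity.
- conjugate multiplication — multiplying by a conjugate would not remove any indeterminacy here.
- l'Hôpital's rule (0/0) — yes — fits the structure here.


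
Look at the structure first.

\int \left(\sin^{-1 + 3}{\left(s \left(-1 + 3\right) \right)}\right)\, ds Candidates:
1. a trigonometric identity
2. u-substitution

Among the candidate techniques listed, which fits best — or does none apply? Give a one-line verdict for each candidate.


Verdict: a trigonometric identity — \sin^{-1 + 3}{\left(s \left(-1 + 3\right) \right)} is the textbook power-reduction case — identities first, antiderivatives second.
- a trigonometric identity — yes — fits the structure here.
- u-substitution — no subexpression of the integrand serves as a whole-integral substitution inner — individual terms may offer their own, but none carries its derivative as a factor of the full integrand; a working change of variable would have to be constructed from outside the expression.


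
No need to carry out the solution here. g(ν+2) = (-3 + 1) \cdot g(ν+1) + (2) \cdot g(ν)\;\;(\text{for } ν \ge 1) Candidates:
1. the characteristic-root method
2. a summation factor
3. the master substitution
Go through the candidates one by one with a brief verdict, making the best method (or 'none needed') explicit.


Method: the characteristic-root method — shift-invariance with fixed coefficients calls for exponential trials; the characteristic polynomial finds every r^ν.
- the characteristic-root method — yes, a natural case for it.
- a summation factor — the recurrence reaches back more than one step, outside the first-order family a summation factor normalizes.
- the master substitution — with no divided-index recursive call, reindexing by powers of a base buys nothing.


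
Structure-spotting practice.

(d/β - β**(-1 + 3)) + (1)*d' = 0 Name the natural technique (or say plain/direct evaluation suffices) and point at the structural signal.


Method: a linear integrating factor — the unknown enters only to the first power against a nonzero forcing term — the integrating-factor template applies directly.


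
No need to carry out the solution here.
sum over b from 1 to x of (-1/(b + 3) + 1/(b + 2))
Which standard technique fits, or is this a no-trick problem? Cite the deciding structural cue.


Method: telescoping — the piece each term subtracts is 1/(b + 2) advanced by one index, and it reappears with a plus sign leading the following term — the sum collapses to its boundary terms.


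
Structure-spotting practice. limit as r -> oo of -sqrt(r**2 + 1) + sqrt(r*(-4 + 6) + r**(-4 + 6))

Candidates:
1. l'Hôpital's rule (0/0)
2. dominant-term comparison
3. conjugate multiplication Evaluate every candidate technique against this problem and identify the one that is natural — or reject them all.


Verdict: conjugate multiplication — both pieces blow up but their difference is finite; the conjugate trick rationalizes sqrt(r*(-4 + 6) + r**(-4 + 6)) - sqrt(r**2 + 1).
- l'Hôpital's rule (0/0) — no quotient structure at all: the clash is ∞ minus ∞, which rationalizing converts into a tractable ratio.
- dominant-term comparison: this is not a rational comparison of growth rates at infinity.
- conjugate multiplication: applies; the problem has the shape this method handles.
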